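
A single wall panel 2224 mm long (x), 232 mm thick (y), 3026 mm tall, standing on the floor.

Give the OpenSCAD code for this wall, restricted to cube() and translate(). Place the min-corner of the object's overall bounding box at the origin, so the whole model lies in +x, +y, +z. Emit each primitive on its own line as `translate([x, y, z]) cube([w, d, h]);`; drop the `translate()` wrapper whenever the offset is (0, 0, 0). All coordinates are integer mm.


cube([2224, 232, 3026]);


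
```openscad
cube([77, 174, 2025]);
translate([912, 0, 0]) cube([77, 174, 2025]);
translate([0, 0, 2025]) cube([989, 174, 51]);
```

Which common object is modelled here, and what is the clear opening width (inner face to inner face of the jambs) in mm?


A door frame. The clear opening width is 835 mm.

Two 2025 mm tall posts with a header on top — a door frame. The left jamb is 77 mm wide at x = 0; the right jamb starts at x = 912. The clear opening is 912 − 77 = 835 mm.


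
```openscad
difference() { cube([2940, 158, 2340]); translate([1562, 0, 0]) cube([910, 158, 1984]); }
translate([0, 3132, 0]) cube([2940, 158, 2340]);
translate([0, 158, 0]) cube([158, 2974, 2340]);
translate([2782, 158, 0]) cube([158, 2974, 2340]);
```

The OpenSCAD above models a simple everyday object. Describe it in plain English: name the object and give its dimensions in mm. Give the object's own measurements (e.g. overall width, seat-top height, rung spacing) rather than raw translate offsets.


A single room: four walls, each 2340 mm tall and 158 mm thick, enclosing an outside footprint 2940×3290 mm (x × y), no floor or roof. The front and back walls (−y and +y sides) run the full x-width; the side walls fit between their inner faces. A door opening 910 mm wide and 1984 mm tall is cut through the front wall from the floor up, its −x edge 1562 mm from the wall's −x end.


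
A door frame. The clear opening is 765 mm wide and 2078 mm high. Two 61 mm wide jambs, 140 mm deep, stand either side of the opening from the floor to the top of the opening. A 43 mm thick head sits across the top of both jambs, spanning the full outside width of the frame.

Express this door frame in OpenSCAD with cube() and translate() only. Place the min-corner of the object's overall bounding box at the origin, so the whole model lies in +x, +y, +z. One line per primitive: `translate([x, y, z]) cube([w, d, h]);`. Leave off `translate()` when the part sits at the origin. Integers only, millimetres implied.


cube([61, 140, 2078]);
translate([826, 0, 0]) cube([61, 140, 2078]);
translate([0, 0, 2078]) cube([887, 140, 43]);


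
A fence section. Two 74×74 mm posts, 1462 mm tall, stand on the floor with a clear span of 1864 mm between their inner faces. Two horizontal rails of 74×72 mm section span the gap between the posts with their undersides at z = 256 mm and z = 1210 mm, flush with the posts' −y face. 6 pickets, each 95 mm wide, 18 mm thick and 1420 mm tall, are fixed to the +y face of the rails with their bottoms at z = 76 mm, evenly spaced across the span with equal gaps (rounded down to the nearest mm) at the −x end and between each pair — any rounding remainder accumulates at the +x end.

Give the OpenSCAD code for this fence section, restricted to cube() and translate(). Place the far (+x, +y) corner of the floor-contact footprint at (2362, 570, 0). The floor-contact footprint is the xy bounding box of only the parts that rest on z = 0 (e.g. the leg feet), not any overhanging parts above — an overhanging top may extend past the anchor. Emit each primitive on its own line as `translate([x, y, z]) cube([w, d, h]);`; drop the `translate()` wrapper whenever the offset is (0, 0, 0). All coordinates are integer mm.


translate([350, 496, 0]) cube([74, 74, 1462]);
translate([2288, 496, 0]) cube([74, 74, 1462]);
translate([424, 496, 256]) cube([1864, 74, 72]);
translate([424, 496, 1210]) cube([1864, 74, 72]);
translate([608, 570, 76]) cube([95, 18, 1420]);
translate([887, 570, 76]) cube([95, 18, 1420]);
translate([1166, 570, 76]) cube([95, 18, 1420]);
translate([1445, 570, 76]) cube([95, 18, 1420]);
translate([1724, 570, 76]) cube([95, 18, 1420]);
translate([2003, 570, 76]) cube([95, 18, 1420]);


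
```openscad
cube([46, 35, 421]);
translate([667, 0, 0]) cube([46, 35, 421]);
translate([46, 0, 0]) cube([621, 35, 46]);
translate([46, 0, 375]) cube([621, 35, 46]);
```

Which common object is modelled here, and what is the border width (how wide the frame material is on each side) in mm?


A picture frame. The border width is 46 mm.

Four thin pieces enclosing a rectangular opening — a picture frame. The two full-height stiles are 421 mm tall; the top rail sits at z = 375 and is 46 mm tall, so the border above the opening is 421 − 375 = 46 mm, matching the stile x-width.


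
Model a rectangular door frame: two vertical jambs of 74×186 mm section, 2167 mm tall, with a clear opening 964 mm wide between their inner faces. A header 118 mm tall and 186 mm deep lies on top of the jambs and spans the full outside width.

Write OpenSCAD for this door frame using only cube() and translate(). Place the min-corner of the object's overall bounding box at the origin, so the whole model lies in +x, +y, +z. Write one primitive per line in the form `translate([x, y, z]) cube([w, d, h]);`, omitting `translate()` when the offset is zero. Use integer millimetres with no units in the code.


cube([74, 186, 2167]);
translate([1038, 0, 0]) cube([74, 186, 2167]);
translate([0, 0, 2167]) cube([1112, 186, 118]);


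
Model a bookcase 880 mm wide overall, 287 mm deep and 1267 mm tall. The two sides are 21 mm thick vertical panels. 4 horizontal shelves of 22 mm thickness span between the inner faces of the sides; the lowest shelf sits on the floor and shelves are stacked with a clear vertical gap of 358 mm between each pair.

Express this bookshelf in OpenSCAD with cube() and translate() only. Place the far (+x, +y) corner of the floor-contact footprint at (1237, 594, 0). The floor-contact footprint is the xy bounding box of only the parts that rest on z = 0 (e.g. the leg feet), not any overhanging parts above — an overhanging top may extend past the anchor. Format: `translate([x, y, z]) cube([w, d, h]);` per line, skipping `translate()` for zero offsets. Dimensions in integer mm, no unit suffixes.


translate([357, 307, 0]) cube([21, 287, 1267]);
translate([1216, 307, 0]) cube([21, 287, 1267]);
translate([378, 307, 0]) cube([838, 287, 22]);
translate([378, 307, 380]) cube([838, 287, 22]);
translate([378, 307, 760]) cube([838, 287, 22]);
translate([378, 307, 1140]) cube([838, 287, 22]);


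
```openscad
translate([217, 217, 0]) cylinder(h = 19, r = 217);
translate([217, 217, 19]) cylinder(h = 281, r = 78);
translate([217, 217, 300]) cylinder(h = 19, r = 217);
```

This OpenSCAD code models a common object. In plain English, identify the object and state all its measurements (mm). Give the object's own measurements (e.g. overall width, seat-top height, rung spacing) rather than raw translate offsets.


A spool: two coaxial disc flanges of radius 217 mm and thickness 19 mm, joined by a core cylinder of radius 78 mm and height 281 mm. The lower flange rests on z = 0 and the three cylinders share a vertical axis.


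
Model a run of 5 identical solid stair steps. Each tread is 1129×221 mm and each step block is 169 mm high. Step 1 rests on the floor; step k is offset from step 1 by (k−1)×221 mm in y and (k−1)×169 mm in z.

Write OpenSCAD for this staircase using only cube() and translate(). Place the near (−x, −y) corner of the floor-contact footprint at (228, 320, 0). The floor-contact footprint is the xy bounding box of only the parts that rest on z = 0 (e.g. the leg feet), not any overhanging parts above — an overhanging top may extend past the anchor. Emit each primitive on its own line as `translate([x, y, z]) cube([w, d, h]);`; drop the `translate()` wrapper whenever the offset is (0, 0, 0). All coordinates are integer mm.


translate([228, 320, 0]) cube([1129, 221, 169]);
translate([228, 541, 169]) cube([1129, 221, 169]);
translate([228, 762, 338]) cube([1129, 221, 169]);
translate([228, 983, 507]) cube([1129, 221, 169]);
translate([228, 1204, 676]) cube([1129, 221, 169]);


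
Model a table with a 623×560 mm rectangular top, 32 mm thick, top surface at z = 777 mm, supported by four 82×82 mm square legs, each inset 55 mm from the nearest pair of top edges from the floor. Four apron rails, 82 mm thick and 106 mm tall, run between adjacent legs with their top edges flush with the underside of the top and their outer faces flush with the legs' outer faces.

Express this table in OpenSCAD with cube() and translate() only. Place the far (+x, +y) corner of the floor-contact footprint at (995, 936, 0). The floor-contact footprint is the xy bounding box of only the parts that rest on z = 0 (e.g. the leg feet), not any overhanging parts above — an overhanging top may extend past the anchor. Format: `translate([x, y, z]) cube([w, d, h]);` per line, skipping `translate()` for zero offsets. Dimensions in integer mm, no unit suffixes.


// leg_h = 777 - 32 = 745
// apron z = 745 - 106 = 639
translate([427, 431, 745]) cube([623, 560, 32]);
translate([482, 486, 0]) cube([82, 82, 745]);
translate([913, 486, 0]) cube([82, 82, 745]);
translate([482, 854, 0]) cube([82, 82, 745]);
translate([913, 854, 0]) cube([82, 82, 745]);
translate([564, 486, 639]) cube([349, 82, 106]);
translate([564, 854, 639]) cube([349, 82, 106]);
translate([482, 568, 639]) cube([82, 286, 106]);
translate([913, 568, 639]) cube([82, 286, 106]);


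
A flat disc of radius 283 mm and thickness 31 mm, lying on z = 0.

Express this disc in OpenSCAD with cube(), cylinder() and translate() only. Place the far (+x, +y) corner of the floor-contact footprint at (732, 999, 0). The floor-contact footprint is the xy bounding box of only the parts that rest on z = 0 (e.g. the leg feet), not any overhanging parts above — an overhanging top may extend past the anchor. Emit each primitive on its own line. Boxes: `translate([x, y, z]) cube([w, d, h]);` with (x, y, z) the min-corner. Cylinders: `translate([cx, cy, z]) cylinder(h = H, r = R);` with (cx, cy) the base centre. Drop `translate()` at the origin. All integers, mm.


translate([449, 716, 0]) cylinder(h = 31, r = 283);


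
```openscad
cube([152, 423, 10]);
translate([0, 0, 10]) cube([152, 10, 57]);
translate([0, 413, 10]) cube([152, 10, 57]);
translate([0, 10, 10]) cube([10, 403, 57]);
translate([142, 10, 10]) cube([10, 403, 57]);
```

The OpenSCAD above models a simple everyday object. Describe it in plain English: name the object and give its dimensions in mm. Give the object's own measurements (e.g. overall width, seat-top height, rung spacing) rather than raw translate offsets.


An open-topped rectangular box: outside dimensions 152×423×67 mm, with a uniform wall and base thickness of 10 mm. The base is a full 152×423 slab on the floor; four walls sit on top of the base. The front and back walls (the −y and +y sides) span the full width; the two side walls fit between them.


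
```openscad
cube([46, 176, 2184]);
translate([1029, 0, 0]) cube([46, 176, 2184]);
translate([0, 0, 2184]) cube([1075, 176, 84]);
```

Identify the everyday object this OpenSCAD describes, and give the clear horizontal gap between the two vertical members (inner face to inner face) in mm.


A door frame. The clear opening width is 983 mm.

Two 2184 mm tall posts with a header on top — a door frame. The left jamb is 46 mm wide at x = 0; the right jamb starts at x = 1029. The clear opening is 1029 − 46 = 983 mm.


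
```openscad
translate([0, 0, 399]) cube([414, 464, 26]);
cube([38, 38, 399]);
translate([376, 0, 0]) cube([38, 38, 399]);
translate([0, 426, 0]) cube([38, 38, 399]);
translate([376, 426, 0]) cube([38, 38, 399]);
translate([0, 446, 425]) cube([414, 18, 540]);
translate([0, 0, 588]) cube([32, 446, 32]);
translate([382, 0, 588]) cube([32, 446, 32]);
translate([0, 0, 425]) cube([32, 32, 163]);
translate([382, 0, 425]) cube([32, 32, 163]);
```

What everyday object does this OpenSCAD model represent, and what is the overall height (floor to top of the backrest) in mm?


A chair. The overall height is 965 mm.

A slab on four corner posts with a tall panel at the back — a chair. The seat slab sits at z = 399 with thickness 26, and the 540 mm backrest starts at the seat top, so the overall height is 399 + 26 + 540 = 965 mm.


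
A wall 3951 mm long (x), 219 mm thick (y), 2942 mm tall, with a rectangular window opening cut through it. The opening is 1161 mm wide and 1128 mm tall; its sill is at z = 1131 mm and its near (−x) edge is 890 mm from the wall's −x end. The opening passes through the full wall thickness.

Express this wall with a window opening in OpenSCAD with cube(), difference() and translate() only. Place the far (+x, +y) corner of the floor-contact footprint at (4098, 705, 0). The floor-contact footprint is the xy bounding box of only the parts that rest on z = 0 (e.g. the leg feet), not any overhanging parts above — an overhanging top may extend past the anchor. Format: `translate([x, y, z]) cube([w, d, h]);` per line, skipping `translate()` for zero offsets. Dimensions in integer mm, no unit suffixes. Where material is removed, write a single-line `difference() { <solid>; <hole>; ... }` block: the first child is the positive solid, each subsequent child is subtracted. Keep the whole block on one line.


difference() { translate([147, 486, 0]) cube([3951, 219, 2942]); translate([1037, 486, 1131]) cube([1161, 219, 1128]); }


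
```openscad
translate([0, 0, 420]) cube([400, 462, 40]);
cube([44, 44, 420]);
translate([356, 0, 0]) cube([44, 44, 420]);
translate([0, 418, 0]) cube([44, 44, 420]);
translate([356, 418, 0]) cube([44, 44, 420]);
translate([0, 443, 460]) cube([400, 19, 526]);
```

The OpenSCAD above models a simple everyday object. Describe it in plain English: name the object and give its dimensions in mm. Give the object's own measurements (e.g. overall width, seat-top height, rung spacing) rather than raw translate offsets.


A chair. The seat is a 400×462×40 mm slab with its top at z = 460 mm, on four 44×44 mm corner legs (flush with the seat edges, standing on z = 0). A flat backrest 19 mm thick, 526 mm tall, spans the full seat width and rises from the seat top along its +y edge, rear face flush with the rear of the seat.


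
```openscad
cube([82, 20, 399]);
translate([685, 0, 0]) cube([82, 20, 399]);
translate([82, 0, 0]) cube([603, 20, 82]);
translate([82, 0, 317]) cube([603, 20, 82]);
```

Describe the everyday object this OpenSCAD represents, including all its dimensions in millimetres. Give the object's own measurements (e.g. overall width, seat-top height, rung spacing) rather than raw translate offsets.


A rectangular picture frame lying in the x–z plane (depth along y). The opening is 603 mm wide (x) by 235 mm tall (z), surrounded by a border 82 mm wide on all four sides. The frame is 20 mm deep and is made of two full-height vertical stiles with two horizontal rails fitted between them.


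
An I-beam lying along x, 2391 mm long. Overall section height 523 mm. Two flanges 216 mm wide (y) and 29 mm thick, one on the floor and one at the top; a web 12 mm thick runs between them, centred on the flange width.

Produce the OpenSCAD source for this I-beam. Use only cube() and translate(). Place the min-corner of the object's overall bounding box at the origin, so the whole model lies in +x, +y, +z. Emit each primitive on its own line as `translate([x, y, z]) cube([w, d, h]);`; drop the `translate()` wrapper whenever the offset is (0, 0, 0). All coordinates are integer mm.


cube([2391, 216, 29]);
translate([0, 102, 29]) cube([2391, 12, 465]);
translate([0, 0, 494]) cube([2391, 216, 29]);


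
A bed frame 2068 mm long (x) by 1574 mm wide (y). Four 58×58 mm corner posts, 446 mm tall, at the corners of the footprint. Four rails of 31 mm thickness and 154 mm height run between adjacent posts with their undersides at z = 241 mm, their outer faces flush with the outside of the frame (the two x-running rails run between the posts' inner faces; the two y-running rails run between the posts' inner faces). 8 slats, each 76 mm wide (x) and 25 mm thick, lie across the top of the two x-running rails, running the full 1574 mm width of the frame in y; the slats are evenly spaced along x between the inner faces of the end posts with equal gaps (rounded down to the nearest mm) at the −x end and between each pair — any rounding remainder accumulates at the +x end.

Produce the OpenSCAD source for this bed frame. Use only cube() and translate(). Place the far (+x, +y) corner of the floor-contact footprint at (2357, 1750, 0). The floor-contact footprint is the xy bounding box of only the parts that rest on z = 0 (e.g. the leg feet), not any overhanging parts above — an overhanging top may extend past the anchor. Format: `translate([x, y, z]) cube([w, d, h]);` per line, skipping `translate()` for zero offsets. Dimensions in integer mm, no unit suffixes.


translate([289, 176, 0]) cube([58, 58, 446]);
translate([289, 1692, 0]) cube([58, 58, 446]);
translate([2299, 176, 0]) cube([58, 58, 446]);
translate([2299, 1692, 0]) cube([58, 58, 446]);
translate([347, 176, 241]) cube([1952, 31, 154]);
translate([347, 1719, 241]) cube([1952, 31, 154]);
translate([289, 234, 241]) cube([31, 1458, 154]);
translate([2326, 234, 241]) cube([31, 1458, 154]);
translate([496, 176, 395]) cube([76, 1574, 25]);
translate([721, 176, 395]) cube([76, 1574, 25]);
translate([946, 176, 395]) cube([76, 1574, 25]);
translate([1171, 176, 395]) cube([76, 1574, 25]);
translate([1396, 176, 395]) cube([76, 1574, 25]);
translate([1621, 176, 395]) cube([76, 1574, 25]);
translate([1846, 176, 395]) cube([76, 1574, 25]);
translate([2071, 176, 395]) cube([76, 1574, 25]);


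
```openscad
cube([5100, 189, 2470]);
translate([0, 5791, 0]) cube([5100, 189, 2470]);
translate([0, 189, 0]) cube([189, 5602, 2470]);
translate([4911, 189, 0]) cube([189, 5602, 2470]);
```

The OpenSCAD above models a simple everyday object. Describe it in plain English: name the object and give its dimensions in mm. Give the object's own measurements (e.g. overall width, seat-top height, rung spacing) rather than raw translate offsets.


The wall frame of a small rectangular building: four walls, each 2470 mm tall and 189 mm thick, enclosing a footprint 5100 mm (x) by 5980 mm (y) outside-to-outside, with no floor or roof. The front and back walls (the −y and +y sides) span the full width; the two side walls fit between them.


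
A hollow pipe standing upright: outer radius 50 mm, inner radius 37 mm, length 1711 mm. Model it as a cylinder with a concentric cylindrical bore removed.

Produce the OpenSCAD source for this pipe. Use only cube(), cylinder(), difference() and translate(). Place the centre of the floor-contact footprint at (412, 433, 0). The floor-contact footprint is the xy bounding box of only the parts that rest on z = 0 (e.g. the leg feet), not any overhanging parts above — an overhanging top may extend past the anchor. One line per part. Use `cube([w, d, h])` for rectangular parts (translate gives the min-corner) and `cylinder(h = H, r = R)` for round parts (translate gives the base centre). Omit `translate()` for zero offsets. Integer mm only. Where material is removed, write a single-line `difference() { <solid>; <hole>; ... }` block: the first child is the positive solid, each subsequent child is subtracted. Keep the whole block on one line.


difference() { translate([412, 433, 0]) cylinder(h = 1711, r = 50); translate([412, 433, 0]) cylinder(h = 1711, r = 37); }


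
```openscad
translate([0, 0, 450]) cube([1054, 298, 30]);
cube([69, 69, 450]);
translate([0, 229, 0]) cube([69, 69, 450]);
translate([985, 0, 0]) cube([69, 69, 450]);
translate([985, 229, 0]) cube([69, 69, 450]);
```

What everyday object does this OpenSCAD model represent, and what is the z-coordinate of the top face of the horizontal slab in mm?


A bench. The seat-top height is 480 mm.

A long slab on four corner posts — a bench. The slab sits at z = 450 with thickness 30, so the top is 450 + 30 = 480 mm.


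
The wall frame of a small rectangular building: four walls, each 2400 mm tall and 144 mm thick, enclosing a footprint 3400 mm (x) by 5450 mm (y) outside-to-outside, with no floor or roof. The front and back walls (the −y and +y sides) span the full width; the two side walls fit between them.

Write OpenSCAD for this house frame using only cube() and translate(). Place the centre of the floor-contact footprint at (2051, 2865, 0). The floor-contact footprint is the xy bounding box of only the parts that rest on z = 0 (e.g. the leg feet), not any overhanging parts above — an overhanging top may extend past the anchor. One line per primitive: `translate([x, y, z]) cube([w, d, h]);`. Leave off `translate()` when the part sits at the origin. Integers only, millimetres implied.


translate([351, 140, 0]) cube([3400, 144, 2400]);
translate([351, 5446, 0]) cube([3400, 144, 2400]);
translate([351, 284, 0]) cube([144, 5162, 2400]);
translate([3607, 284, 0]) cube([144, 5162, 2400]);


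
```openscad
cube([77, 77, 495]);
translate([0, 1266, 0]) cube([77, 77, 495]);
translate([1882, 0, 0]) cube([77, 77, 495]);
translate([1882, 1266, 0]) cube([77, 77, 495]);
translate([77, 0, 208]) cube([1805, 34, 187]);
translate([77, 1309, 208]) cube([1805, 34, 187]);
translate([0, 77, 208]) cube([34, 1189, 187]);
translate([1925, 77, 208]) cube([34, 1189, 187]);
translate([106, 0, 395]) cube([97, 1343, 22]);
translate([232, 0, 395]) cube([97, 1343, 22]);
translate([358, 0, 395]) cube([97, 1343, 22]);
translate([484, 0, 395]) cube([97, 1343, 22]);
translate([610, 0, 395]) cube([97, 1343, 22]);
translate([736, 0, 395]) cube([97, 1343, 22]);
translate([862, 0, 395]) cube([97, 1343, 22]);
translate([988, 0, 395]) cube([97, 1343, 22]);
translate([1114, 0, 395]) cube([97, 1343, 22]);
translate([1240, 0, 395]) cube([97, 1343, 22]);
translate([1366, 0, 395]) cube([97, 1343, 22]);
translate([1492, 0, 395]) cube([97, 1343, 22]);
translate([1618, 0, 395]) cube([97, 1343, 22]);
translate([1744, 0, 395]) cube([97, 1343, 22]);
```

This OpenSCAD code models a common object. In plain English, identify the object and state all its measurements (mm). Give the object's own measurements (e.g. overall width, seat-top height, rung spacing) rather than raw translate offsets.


A bed frame 1959 mm long (x) by 1343 mm wide (y). Four 77×77 mm corner posts, 495 mm tall, at the corners of the footprint. Four rails of 34 mm thickness and 187 mm height run between adjacent posts with their undersides at z = 208 mm, their outer faces flush with the outside of the frame (the two x-running rails run between the posts' inner faces; the two y-running rails run between the posts' inner faces). 14 slats, each 97 mm wide (x) and 22 mm thick, lie across the top of the two x-running rails, running the full 1343 mm width of the frame in y; along x they sit between the end posts with a 29 mm gap after the −x posts and between neighbouring slats, leaving 41 mm before the +x posts.


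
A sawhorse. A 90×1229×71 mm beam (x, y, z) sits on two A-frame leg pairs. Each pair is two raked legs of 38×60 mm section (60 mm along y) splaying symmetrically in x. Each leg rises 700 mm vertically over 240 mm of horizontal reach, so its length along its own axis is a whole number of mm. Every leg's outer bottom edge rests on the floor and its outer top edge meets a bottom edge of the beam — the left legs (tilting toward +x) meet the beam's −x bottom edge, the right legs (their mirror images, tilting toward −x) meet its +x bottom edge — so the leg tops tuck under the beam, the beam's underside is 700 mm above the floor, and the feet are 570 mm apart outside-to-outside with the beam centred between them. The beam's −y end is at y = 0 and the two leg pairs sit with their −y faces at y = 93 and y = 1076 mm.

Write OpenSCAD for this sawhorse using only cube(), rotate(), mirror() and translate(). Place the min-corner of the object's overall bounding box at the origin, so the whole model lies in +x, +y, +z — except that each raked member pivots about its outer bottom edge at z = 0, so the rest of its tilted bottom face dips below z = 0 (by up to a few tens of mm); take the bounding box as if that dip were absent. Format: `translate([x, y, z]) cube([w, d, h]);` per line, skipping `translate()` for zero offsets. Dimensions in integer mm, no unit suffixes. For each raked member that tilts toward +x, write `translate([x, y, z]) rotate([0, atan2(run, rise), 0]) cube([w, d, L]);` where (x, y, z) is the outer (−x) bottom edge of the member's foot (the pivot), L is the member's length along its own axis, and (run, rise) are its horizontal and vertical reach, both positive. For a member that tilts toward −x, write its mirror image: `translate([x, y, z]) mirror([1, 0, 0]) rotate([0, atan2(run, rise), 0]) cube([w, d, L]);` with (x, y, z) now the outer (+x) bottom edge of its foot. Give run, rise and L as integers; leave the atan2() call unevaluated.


translate([240, 0, 700]) cube([90, 1229, 71]);
translate([0, 93, 0]) rotate([0, atan2(240, 700), 0]) cube([38, 60, 740]);
translate([570, 93, 0]) mirror([1, 0, 0]) rotate([0, atan2(240, 700), 0]) cube([38, 60, 740]);
translate([0, 1076, 0]) rotate([0, atan2(240, 700), 0]) cube([38, 60, 740]);
translate([570, 1076, 0]) mirror([1, 0, 0]) rotate([0, atan2(240, 700), 0]) cube([38, 60, 740]);


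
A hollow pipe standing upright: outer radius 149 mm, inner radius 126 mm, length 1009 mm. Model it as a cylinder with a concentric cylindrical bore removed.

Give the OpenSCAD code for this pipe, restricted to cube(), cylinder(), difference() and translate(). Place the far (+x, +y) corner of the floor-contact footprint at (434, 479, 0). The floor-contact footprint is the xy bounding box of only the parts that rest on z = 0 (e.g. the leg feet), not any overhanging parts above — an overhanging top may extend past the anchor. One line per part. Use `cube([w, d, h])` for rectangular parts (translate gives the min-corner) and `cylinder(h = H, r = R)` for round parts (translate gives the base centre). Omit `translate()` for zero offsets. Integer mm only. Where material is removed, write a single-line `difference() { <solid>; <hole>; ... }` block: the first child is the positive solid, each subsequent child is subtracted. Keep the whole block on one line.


difference() { translate([285, 330, 0]) cylinder(h = 1009, r = 149); translate([285, 330, 0]) cylinder(h = 1009, r = 126); }


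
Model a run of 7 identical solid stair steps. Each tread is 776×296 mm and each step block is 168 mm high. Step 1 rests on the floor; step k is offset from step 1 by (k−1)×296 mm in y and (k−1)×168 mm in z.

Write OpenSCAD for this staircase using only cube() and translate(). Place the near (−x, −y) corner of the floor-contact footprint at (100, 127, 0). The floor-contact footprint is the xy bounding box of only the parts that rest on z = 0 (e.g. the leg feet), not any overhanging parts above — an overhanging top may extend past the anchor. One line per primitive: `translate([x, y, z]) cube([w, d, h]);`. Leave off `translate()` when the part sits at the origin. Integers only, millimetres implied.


translate([100, 127, 0]) cube([776, 296, 168]);
translate([100, 423, 168]) cube([776, 296, 168]);
translate([100, 719, 336]) cube([776, 296, 168]);
translate([100, 1015, 504]) cube([776, 296, 168]);
translate([100, 1311, 672]) cube([776, 296, 168]);
translate([100, 1607, 840]) cube([776, 296, 168]);
translate([100, 1903, 1008]) cube([776, 296, 168]);


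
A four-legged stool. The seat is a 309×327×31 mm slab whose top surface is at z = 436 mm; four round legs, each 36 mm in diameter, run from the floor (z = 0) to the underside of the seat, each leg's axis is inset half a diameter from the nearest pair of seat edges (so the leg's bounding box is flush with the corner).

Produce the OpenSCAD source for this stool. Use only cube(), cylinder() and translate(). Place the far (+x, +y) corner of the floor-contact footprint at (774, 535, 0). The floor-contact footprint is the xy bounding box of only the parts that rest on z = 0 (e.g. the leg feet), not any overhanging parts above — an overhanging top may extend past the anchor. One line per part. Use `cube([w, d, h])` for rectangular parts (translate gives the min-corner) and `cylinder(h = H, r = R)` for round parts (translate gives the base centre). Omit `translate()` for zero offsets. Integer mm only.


// leg_h = 436 - 31 = 405
translate([465, 208, 405]) cube([309, 327, 31]);
translate([483, 226, 0]) cylinder(h = 405, r = 18);
translate([756, 226, 0]) cylinder(h = 405, r = 18);
translate([483, 517, 0]) cylinder(h = 405, r = 18);
translate([756, 517, 0]) cylinder(h = 405, r = 18);


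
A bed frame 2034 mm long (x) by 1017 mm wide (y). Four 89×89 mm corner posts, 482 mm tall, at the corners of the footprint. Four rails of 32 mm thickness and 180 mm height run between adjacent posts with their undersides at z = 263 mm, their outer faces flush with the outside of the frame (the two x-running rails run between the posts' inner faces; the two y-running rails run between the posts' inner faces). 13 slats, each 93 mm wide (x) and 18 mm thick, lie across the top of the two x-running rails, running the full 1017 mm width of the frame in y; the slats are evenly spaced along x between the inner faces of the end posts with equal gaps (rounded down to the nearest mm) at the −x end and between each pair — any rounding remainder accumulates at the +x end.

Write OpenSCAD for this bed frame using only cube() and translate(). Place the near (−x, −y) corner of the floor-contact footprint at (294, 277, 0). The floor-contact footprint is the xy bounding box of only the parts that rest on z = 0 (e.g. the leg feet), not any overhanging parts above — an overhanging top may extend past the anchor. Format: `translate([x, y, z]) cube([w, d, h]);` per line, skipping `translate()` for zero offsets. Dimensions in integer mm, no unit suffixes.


translate([294, 277, 0]) cube([89, 89, 482]);
translate([294, 1205, 0]) cube([89, 89, 482]);
translate([2239, 277, 0]) cube([89, 89, 482]);
translate([2239, 1205, 0]) cube([89, 89, 482]);
translate([383, 277, 263]) cube([1856, 32, 180]);
translate([383, 1262, 263]) cube([1856, 32, 180]);
translate([294, 366, 263]) cube([32, 839, 180]);
translate([2296, 366, 263]) cube([32, 839, 180]);
translate([429, 277, 443]) cube([93, 1017, 18]);
translate([568, 277, 443]) cube([93, 1017, 18]);
translate([707, 277, 443]) cube([93, 1017, 18]);
translate([846, 277, 443]) cube([93, 1017, 18]);
translate([985, 277, 443]) cube([93, 1017, 18]);
translate([1124, 277, 443]) cube([93, 1017, 18]);
translate([1263, 277, 443]) cube([93, 1017, 18]);
translate([1402, 277, 443]) cube([93, 1017, 18]);
translate([1541, 277, 443]) cube([93, 1017, 18]);
translate([1680, 277, 443]) cube([93, 1017, 18]);
translate([1819, 277, 443]) cube([93, 1017, 18]);
translate([1958, 277, 443]) cube([93, 1017, 18]);
translate([2097, 277, 443]) cube([93, 1017, 18]);


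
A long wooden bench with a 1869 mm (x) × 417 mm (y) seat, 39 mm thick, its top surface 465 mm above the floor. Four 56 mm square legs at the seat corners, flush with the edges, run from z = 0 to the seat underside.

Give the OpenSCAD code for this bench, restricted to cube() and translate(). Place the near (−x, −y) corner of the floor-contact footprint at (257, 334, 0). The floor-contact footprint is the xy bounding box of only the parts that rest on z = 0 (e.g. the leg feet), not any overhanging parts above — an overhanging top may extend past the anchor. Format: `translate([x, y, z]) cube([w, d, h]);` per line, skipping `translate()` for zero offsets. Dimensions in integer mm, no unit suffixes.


// leg_h = 465 − 39 = 426
translate([257, 334, 426]) cube([1869, 417, 39]);
translate([257, 334, 0]) cube([56, 56, 426]);
translate([257, 695, 0]) cube([56, 56, 426]);
translate([2070, 334, 0]) cube([56, 56, 426]);
translate([2070, 695, 0]) cube([56, 56, 426]);


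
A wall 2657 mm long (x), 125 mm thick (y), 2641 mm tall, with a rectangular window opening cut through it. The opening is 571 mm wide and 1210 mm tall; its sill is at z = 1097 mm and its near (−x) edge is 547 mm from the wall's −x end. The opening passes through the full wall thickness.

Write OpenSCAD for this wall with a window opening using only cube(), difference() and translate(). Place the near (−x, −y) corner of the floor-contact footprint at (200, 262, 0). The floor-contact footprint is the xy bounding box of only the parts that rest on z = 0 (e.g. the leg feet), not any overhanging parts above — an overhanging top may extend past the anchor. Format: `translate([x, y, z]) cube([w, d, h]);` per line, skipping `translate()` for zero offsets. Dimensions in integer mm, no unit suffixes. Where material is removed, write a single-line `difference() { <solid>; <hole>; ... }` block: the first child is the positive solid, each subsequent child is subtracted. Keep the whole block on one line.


difference() { translate([200, 262, 0]) cube([2657, 125, 2641]); translate([747, 262, 1097]) cube([571, 125, 1210]); }


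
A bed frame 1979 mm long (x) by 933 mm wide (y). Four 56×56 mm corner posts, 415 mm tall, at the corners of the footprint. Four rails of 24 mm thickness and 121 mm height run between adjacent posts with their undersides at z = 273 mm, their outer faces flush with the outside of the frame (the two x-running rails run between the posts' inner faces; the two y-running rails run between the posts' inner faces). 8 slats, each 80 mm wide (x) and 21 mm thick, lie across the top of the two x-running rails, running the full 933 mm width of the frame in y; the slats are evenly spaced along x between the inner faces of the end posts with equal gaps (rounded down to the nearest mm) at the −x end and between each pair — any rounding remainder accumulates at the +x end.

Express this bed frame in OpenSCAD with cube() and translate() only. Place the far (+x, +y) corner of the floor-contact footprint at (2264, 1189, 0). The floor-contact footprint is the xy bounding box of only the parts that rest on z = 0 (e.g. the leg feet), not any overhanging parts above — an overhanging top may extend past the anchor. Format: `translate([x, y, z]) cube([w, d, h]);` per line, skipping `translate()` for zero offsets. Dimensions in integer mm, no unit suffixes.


// slat z = rail_z + rail_h = 273 + 121 = 394
// slat gap = ⌊(1867 − 8·80) / 9⌋ = 136
translate([285, 256, 0]) cube([56, 56, 415]);
translate([285, 1133, 0]) cube([56, 56, 415]);
translate([2208, 256, 0]) cube([56, 56, 415]);
translate([2208, 1133, 0]) cube([56, 56, 415]);
translate([341, 256, 273]) cube([1867, 24, 121]);
translate([341, 1165, 273]) cube([1867, 24, 121]);
translate([285, 312, 273]) cube([24, 821, 121]);
translate([2240, 312, 273]) cube([24, 821, 121]);
translate([477, 256, 394]) cube([80, 933, 21]);
translate([693, 256, 394]) cube([80, 933, 21]);
translate([909, 256, 394]) cube([80, 933, 21]);
translate([1125, 256, 394]) cube([80, 933, 21]);
translate([1341, 256, 394]) cube([80, 933, 21]);
translate([1557, 256, 394]) cube([80, 933, 21]);
translate([1773, 256, 394]) cube([80, 933, 21]);
translate([1989, 256, 394]) cube([80, 933, 21]);


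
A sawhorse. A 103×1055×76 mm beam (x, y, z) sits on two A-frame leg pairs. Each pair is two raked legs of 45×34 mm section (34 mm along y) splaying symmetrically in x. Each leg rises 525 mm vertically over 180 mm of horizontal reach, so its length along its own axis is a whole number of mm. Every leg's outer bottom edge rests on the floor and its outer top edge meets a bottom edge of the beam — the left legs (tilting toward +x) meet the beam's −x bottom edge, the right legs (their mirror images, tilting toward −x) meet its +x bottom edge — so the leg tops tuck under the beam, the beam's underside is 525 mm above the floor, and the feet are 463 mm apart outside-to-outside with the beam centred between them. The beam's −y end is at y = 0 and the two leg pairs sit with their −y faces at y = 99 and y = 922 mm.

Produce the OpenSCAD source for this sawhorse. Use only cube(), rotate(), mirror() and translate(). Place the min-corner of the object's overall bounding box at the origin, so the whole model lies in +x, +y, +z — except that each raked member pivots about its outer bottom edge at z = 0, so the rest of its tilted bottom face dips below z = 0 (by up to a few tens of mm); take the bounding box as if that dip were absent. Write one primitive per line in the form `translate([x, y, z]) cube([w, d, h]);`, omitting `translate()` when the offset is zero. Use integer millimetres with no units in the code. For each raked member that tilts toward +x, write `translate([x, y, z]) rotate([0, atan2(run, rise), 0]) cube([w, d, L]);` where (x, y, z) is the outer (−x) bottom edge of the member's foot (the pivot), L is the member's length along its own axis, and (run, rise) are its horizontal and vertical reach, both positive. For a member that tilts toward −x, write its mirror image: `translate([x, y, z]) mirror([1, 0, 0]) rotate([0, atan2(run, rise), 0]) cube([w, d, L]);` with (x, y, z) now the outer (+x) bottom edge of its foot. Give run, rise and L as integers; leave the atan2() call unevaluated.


// leg length = √(180² + 525²) = 555
// right-leg outer foot x = 2·180 + 103 = 463
// beam min-corner = (180, 0, 525)
translate([180, 0, 525]) cube([103, 1055, 76]);
translate([0, 99, 0]) rotate([0, atan2(180, 525), 0]) cube([45, 34, 555]);
translate([463, 99, 0]) mirror([1, 0, 0]) rotate([0, atan2(180, 525), 0]) cube([45, 34, 555]);
translate([0, 922, 0]) rotate([0, atan2(180, 525), 0]) cube([45, 34, 555]);
translate([463, 922, 0]) mirror([1, 0, 0]) rotate([0, atan2(180, 525), 0]) cube([45, 34, 555]);


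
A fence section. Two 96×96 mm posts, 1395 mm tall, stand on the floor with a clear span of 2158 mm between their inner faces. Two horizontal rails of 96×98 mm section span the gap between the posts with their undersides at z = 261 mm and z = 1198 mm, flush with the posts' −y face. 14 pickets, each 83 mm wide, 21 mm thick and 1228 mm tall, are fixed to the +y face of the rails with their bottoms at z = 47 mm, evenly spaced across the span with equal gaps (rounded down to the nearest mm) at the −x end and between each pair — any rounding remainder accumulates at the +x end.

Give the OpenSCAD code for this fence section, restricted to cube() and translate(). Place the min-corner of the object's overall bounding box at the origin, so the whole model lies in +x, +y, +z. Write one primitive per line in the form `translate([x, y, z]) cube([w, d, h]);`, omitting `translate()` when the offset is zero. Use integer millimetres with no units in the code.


cube([96, 96, 1395]);
translate([2254, 0, 0]) cube([96, 96, 1395]);
translate([96, 0, 261]) cube([2158, 96, 98]);
translate([96, 0, 1198]) cube([2158, 96, 98]);
translate([162, 96, 47]) cube([83, 21, 1228]);
translate([311, 96, 47]) cube([83, 21, 1228]);
translate([460, 96, 47]) cube([83, 21, 1228]);
translate([609, 96, 47]) cube([83, 21, 1228]);
translate([758, 96, 47]) cube([83, 21, 1228]);
translate([907, 96, 47]) cube([83, 21, 1228]);
translate([1056, 96, 47]) cube([83, 21, 1228]);
translate([1205, 96, 47]) cube([83, 21, 1228]);
translate([1354, 96, 47]) cube([83, 21, 1228]);
translate([1503, 96, 47]) cube([83, 21, 1228]);
translate([1652, 96, 47]) cube([83, 21, 1228]);
translate([1801, 96, 47]) cube([83, 21, 1228]);
translate([1950, 96, 47]) cube([83, 21, 1228]);
translate([2099, 96, 47]) cube([83, 21, 1228]);


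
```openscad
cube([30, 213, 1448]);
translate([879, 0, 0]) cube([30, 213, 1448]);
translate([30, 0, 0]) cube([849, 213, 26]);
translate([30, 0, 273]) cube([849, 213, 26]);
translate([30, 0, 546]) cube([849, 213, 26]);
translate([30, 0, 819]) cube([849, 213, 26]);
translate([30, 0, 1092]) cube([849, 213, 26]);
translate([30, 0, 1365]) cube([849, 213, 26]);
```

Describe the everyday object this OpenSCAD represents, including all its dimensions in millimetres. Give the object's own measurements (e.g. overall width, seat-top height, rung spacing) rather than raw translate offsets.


An open bookshelf. Two side panels, each 30 mm thick, 213 mm deep and 1448 mm tall, stand 909 mm apart (outside-to-outside). Between them sit 6 shelves, each 26 mm thick and 213 mm deep, spanning the full gap between the sides. The bottom shelf rests on the floor (its underside at z = 0) and the clear gap between one shelf's top and the next shelf's underside is 247 mm.
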